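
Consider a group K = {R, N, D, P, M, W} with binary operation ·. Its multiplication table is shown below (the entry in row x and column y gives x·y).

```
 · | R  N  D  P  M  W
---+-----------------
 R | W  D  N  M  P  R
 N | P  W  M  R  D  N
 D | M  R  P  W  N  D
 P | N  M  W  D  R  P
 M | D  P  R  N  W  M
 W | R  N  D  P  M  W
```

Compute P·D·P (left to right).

P·D = W
W·P = P

P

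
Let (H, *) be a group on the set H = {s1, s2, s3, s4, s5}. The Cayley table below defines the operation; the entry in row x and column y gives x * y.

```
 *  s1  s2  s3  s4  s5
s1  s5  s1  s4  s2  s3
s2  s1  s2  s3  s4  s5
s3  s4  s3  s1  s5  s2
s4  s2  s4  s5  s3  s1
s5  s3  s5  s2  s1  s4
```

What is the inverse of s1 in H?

First locate the identity: row s2 matches the header, so s2 is the identity.
Scan row s1 for s2: s1 * s4 = s2. Hence s1^(-1) = s4.
(Structurally, H here is isomorphic to the cyclic group Z_5.)

s4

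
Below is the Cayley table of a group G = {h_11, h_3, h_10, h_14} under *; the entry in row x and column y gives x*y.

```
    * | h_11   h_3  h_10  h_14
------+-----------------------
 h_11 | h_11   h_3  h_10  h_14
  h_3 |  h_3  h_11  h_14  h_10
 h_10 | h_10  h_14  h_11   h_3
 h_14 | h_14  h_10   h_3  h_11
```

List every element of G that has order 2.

{h_10, h_14, h_3}

Identity is h_11. Compute the order of each non-identity element by repeated multiplication:
  h_3: h_3 → h_11  (order 2)
  h_10: h_10 → h_11  (order 2)
  h_14: h_14 → h_11  (order 2)
Elements of order 2: {h_10, h_14, h_3}.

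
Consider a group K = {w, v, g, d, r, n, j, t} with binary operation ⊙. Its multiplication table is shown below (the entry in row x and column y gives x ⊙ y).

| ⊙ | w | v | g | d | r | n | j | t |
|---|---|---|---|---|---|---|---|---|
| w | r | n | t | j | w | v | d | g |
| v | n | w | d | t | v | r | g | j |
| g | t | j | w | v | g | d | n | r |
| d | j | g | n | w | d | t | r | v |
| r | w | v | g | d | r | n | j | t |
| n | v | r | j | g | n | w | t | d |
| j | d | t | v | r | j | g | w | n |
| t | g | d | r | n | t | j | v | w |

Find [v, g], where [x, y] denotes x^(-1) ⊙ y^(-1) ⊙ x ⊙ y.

Identity is r; from the table v^(-1) = n and g^(-1) = t.
n ⊙ t = d
d ⊙ v = g
g ⊙ g = w

w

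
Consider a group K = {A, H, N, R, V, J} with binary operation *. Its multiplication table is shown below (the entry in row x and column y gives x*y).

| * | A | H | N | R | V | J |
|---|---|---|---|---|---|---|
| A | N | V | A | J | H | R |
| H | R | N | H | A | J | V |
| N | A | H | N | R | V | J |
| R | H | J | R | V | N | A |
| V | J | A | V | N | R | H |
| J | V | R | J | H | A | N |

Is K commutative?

V*A = J but A*V = H.
Since V and A do not commute, K is not abelian.

No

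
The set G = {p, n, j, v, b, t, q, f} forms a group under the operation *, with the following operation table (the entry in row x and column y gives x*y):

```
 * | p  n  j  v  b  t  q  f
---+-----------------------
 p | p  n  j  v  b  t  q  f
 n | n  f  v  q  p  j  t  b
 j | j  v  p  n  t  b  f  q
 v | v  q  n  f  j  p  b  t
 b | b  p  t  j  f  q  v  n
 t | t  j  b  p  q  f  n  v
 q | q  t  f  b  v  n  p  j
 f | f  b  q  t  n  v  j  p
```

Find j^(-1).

j

First locate the identity: row p matches the header, so p is the identity.
Scan row j for p: j*j = p. Hence j^(-1) = j.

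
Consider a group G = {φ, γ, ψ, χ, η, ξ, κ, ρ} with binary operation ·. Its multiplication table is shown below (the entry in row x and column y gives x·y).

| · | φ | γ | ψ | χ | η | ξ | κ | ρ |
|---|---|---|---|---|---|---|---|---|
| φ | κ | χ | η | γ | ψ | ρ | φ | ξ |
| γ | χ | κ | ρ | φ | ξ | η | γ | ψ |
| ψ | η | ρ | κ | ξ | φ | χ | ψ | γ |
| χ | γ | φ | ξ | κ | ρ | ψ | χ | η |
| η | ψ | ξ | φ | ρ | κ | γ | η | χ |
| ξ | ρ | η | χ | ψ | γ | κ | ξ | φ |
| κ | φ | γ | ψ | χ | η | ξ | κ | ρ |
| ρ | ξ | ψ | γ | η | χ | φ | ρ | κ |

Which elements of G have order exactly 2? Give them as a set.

Identity is κ. Compute the order of each non-identity element by repeated multiplication:
  φ: φ → κ  (order 2)
  γ: γ → κ  (order 2)
  ψ: ψ → κ  (order 2)
  χ: χ → κ  (order 2)
  η: η → κ  (order 2)
  ξ: ξ → κ  (order 2)
  ρ: ρ → κ  (order 2)
Elements of order 2: {γ, η, ξ, ρ, φ, χ, ψ}.

{γ, η, ξ, ρ, φ, χ, ψ}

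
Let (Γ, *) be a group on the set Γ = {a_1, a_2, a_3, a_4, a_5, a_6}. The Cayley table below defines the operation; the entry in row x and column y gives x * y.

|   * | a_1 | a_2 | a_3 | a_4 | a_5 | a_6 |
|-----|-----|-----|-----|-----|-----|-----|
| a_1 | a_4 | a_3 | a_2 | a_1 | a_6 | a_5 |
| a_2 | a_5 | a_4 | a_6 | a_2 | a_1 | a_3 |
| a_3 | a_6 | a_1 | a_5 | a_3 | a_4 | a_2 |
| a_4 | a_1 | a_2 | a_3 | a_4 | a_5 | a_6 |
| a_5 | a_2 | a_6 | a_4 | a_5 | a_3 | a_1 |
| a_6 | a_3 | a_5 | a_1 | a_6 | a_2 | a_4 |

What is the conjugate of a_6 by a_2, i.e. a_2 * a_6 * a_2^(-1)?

The identity is a_4. In row a_2, the entry a_4 sits in column a_2, so a_2^(-1) = a_2.
a_2 * a_6 = a_3
a_3 * a_2 = a_1

a_1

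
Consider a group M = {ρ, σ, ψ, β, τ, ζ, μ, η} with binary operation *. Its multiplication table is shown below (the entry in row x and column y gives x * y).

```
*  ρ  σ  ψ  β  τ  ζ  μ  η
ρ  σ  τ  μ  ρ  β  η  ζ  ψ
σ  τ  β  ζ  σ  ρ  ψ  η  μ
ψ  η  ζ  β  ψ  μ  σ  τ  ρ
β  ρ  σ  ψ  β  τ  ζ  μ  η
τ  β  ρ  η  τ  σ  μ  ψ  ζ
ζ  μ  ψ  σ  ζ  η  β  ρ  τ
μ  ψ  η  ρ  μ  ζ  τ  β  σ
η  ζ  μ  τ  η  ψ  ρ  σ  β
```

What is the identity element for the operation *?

β

The identity e satisfies e * x = x for all x, so its row in the table reproduces the column headers.
Row β reads: ρ, σ, ψ, β, τ, ζ, μ, η — exactly the header order. So β is the identity.
(Structurally, M here is isomorphic to the dihedral group D_4.)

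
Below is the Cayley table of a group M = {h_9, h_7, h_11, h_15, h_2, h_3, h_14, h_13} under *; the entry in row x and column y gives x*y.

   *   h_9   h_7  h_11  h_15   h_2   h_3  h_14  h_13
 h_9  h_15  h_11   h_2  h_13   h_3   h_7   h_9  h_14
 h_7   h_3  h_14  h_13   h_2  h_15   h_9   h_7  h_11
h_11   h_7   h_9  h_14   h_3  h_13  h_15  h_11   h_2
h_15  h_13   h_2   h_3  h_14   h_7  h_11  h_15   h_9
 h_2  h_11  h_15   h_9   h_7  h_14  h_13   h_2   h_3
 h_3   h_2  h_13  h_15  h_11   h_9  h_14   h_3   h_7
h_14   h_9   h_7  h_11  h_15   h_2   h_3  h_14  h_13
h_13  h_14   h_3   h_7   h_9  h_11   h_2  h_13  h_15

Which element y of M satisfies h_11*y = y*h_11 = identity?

h_11

First locate the identity: row h_14 matches the header, so h_14 is the identity.
Scan row h_11 for h_14: h_11*h_11 = h_14. Hence h_11^(-1) = h_11.
(Structurally, M here is isomorphic to the dihedral group D_4.)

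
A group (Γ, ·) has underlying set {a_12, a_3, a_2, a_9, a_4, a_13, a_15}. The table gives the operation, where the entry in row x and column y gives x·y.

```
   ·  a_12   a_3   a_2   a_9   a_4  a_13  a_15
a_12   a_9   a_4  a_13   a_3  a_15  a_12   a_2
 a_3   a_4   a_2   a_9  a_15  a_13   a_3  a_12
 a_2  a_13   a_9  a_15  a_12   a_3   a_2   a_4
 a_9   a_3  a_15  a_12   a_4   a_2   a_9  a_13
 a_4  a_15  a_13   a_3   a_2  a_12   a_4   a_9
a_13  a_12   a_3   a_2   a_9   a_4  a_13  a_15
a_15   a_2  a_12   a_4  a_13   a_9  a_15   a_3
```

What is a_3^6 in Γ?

a_3^1 = a_3
a_3^2 = a_3·a_3 = a_2
a_3^3 = a_2·a_3 = a_9
a_3^4 = a_9·a_3 = a_15
a_3^5 = a_15·a_3 = a_12
a_3^6 = a_12·a_3 = a_4

a_4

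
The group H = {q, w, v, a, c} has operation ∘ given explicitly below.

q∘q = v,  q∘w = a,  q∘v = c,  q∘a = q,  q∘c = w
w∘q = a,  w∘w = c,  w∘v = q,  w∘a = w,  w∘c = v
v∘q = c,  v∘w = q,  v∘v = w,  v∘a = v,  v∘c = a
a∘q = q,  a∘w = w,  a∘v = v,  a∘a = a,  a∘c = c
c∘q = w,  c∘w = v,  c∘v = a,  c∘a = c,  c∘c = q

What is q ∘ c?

w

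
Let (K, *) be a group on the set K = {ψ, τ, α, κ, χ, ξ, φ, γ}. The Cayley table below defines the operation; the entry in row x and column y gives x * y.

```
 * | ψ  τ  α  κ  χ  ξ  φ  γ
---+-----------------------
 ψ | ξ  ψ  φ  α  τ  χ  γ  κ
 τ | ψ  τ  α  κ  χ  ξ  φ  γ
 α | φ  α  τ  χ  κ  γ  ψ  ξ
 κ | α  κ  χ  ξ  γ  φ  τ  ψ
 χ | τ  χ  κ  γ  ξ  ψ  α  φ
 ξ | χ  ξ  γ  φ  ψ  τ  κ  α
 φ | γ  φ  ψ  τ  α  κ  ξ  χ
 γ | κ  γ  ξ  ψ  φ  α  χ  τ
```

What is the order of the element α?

2

The identity element is τ (its row matches the header).
α^1 = α
α^2 = α * α = τ
The first power of α equal to the identity is α^2, so ord(α) = 2.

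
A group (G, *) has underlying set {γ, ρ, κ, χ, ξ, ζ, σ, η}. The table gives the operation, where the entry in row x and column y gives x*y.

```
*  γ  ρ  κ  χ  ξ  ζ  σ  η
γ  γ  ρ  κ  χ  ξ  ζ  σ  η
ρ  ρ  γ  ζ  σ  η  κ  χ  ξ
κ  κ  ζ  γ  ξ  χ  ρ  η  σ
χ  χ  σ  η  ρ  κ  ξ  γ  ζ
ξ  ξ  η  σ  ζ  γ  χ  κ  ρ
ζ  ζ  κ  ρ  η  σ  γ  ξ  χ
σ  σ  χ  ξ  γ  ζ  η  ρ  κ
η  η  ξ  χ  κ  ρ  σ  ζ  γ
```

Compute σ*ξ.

ζ

Read row σ, column ξ: σ*ξ = ζ.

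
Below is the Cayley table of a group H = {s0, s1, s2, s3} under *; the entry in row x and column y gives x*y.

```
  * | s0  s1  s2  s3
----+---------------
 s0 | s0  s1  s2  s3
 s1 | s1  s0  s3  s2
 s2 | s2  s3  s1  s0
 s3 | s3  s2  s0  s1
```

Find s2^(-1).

First locate the identity: row s0 matches the header, so s0 is the identity.
Scan row s2 for s0: s2*s3 = s0. Hence s2^(-1) = s3.

s3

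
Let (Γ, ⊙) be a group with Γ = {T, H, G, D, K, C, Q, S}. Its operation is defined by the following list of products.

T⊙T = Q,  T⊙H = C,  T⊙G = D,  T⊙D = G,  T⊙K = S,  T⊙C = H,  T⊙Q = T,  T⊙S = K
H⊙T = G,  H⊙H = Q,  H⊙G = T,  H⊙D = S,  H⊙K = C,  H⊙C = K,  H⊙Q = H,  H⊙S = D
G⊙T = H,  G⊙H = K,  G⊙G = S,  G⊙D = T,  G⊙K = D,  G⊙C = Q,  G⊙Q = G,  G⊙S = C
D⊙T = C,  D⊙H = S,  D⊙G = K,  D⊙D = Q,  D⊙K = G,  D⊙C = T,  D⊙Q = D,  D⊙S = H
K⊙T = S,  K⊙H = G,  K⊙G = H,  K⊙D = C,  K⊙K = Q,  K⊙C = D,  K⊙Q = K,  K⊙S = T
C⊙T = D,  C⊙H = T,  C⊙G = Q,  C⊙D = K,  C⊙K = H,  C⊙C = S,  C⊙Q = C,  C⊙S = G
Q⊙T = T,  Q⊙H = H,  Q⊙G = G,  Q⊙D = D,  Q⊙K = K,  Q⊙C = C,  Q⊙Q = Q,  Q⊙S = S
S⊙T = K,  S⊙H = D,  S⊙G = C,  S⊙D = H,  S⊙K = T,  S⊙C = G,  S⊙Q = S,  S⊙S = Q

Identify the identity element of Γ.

Q

The identity e satisfies e ⊙ x = x for all x, so its row in the table reproduces the column headers.
Row Q reads: T, H, G, D, K, C, Q, S — exactly the header order. So Q is the identity.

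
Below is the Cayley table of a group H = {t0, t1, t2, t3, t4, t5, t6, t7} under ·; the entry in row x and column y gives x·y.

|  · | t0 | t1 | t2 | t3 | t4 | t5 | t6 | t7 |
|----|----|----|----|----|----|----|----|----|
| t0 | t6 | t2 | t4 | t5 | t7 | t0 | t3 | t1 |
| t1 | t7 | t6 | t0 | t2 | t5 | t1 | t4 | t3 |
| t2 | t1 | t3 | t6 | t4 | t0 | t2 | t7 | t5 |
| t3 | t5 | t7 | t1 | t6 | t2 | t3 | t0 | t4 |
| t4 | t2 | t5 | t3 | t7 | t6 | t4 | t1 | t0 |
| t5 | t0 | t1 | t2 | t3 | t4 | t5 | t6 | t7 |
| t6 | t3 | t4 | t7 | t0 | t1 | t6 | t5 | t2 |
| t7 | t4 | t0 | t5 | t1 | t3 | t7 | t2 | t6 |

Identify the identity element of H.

The identity e satisfies e·x = x for all x, so its row in the table reproduces the column headers.
Row t5 reads: t0, t1, t2, t3, t4, t5, t6, t7 — exactly the header order. So t5 is the identity.

t5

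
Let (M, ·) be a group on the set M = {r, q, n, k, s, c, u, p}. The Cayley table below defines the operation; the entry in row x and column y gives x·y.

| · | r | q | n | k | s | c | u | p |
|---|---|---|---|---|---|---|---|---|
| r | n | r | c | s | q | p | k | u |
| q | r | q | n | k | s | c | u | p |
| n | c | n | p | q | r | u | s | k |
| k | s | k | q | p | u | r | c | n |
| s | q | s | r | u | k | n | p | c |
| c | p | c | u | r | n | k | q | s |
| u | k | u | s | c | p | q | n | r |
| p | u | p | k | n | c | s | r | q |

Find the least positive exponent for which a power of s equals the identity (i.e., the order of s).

8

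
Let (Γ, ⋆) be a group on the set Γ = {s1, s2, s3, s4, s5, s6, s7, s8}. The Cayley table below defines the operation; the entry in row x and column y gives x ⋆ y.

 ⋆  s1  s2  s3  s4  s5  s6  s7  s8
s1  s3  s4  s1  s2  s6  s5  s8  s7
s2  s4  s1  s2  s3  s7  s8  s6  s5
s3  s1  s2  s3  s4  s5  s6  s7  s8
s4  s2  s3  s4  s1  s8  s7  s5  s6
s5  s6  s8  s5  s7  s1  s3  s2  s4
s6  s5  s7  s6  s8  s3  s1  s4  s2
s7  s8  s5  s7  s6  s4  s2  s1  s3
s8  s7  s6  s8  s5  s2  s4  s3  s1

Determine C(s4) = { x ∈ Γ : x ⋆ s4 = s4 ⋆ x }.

Compare row s4 with column s4 entry by entry.
s2 ⋆ s4 = s3 = s4 ⋆ s2, so s2 commutes with s4.
s5 ⋆ s4 = s7 but s4 ⋆ s5 = s8, so s5 does not.
Collecting the elements that commute with s4: C(s4) = {s1, s2, s3, s4}.
(Structurally, Γ here is isomorphic to the quaternion group Q_8.)

{s1, s2, s3, s4}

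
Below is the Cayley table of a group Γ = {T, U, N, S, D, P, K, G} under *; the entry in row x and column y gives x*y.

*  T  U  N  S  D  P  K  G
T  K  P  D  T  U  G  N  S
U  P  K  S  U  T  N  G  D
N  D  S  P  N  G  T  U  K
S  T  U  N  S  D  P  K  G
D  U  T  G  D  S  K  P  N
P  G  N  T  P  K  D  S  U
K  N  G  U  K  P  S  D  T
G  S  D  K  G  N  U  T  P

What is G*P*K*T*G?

G

G*P = U
U*K = G
G*T = S
S*G = G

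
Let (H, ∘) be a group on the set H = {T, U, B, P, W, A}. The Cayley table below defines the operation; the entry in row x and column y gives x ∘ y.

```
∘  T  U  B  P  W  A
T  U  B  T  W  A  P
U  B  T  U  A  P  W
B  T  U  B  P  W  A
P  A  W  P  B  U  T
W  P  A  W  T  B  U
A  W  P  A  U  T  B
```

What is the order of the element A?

The identity element is B (its row matches the header).
A^1 = A
A^2 = A ∘ A = B
The first power of A equal to the identity is A^2, so ord(A) = 2.

2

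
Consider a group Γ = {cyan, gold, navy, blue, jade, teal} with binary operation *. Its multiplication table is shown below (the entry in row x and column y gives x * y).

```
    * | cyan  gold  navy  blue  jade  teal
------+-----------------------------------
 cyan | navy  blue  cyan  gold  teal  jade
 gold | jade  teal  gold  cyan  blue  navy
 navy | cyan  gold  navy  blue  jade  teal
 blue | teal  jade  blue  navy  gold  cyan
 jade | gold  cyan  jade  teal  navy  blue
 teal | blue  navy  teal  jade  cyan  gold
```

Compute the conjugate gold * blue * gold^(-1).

jade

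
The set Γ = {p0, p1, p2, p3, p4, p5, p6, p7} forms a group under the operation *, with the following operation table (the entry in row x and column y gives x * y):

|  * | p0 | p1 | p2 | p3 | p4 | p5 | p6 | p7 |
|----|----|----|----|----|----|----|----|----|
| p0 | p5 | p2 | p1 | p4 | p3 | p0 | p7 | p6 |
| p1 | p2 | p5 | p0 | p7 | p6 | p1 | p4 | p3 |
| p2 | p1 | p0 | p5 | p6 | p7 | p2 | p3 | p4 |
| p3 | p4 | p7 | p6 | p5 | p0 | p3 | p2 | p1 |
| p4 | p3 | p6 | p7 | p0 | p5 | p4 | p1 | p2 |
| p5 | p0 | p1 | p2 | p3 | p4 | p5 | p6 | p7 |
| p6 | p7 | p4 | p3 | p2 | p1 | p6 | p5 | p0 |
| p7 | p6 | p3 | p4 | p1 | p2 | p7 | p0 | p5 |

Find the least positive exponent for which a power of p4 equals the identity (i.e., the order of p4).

2

The identity element is p5 (its row matches the header).
p4^1 = p4
p4^2 = p4 * p4 = p5
The first power of p4 equal to the identity is p4^2, so ord(p4) = 2.
(Structurally, Γ here is isomorphic to the elementary abelian group (Z_2)^3.)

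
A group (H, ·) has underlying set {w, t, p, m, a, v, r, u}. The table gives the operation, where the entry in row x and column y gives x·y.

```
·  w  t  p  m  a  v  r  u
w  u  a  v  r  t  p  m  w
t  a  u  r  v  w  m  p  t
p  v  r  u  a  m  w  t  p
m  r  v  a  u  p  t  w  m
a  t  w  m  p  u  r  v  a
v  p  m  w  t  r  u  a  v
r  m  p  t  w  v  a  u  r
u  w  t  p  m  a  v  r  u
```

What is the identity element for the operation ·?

The identity e satisfies e·x = x for all x, so its row in the table reproduces the column headers.
Row u reads: w, t, p, m, a, v, r, u — exactly the header order. So u is the identity.

u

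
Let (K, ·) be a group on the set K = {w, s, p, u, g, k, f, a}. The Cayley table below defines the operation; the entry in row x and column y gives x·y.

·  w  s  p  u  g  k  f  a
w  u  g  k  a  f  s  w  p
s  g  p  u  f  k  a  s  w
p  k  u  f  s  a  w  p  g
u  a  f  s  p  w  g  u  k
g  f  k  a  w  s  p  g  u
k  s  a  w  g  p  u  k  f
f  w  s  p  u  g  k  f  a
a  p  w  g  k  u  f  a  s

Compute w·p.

Read row w, column p: w·p = k.

k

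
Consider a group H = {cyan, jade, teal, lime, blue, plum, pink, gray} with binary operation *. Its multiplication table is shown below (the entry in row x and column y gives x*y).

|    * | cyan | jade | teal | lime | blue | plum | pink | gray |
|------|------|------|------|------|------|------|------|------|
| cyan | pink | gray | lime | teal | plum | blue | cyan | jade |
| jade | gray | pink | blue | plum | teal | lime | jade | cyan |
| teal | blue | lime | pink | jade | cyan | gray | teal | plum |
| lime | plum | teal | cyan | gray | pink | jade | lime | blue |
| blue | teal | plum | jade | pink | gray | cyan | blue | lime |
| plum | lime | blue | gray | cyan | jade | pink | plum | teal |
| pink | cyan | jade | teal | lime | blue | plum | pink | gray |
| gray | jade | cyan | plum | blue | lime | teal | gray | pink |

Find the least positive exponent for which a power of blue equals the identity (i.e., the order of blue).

4

The identity element is pink (its row matches the header).
blue^1 = blue
blue^2 = blue*blue = gray
blue^3 = gray*blue = lime
blue^4 = lime*blue = pink
The first power of blue equal to the identity is blue^4, so ord(blue) = 4.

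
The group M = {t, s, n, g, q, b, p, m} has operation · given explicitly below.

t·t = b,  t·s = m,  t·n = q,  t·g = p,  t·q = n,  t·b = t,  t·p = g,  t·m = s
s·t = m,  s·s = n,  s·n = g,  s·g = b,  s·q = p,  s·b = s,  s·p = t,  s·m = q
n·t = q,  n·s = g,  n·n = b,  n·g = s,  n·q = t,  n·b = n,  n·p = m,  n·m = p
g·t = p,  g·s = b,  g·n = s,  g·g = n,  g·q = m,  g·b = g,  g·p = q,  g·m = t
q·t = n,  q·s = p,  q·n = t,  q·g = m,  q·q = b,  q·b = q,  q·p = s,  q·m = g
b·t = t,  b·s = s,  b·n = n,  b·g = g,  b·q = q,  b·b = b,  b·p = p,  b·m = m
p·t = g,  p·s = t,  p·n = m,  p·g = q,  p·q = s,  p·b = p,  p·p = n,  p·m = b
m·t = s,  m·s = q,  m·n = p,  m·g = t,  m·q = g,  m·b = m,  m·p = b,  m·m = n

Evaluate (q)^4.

q^1 = q
q^2 = q·q = b
q^3 = b·q = q
q^4 = q·q = b

b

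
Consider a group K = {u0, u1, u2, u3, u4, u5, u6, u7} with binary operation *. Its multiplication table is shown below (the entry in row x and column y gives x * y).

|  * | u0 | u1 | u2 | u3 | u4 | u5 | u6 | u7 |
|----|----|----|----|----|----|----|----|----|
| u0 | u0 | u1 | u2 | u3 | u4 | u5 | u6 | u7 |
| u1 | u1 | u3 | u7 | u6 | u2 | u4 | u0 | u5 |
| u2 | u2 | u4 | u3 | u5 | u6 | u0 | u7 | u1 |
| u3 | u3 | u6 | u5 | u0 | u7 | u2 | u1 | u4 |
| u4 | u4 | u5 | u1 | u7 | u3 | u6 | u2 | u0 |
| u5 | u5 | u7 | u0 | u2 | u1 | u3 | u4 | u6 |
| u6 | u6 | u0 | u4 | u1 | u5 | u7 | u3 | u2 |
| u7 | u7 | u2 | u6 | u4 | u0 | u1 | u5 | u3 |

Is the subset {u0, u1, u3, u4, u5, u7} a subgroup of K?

No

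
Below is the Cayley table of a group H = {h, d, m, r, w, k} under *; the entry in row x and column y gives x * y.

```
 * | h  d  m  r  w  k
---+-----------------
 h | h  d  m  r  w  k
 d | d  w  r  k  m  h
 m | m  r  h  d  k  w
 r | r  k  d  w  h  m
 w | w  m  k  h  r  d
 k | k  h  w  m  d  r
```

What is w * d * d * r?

w * d = m
m * d = r
r * r = w
(Structurally, H here is isomorphic to the cyclic group Z_6.)

w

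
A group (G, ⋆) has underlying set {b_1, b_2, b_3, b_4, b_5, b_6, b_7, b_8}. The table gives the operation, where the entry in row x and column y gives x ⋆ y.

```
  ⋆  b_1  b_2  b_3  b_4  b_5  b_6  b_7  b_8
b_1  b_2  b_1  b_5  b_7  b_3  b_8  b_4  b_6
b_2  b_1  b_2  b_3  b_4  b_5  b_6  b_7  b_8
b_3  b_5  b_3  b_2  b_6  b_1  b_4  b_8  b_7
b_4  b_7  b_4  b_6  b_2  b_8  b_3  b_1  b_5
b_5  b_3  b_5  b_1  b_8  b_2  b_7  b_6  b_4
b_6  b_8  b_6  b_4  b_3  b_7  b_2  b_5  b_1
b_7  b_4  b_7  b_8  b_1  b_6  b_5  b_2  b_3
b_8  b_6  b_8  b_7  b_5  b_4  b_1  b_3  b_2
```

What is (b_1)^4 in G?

b_1^1 = b_1
b_1^2 = b_1 ⋆ b_1 = b_2
b_1^3 = b_2 ⋆ b_1 = b_1
b_1^4 = b_1 ⋆ b_1 = b_2

b_2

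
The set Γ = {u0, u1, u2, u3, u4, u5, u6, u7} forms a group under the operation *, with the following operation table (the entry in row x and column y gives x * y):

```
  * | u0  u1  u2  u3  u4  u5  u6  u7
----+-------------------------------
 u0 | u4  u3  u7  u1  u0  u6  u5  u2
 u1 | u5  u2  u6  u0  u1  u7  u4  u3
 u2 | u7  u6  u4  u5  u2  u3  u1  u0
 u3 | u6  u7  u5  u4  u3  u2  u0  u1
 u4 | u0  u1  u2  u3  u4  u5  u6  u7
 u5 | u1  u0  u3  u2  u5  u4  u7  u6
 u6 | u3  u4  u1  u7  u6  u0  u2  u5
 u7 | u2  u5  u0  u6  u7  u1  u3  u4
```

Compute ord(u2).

The identity element is u4 (its row matches the header).
u2^1 = u2
u2^2 = u2 * u2 = u4
The first power of u2 equal to the identity is u2^2, so ord(u2) = 2.
(Structurally, Γ here is isomorphic to the dihedral group D_4.)

2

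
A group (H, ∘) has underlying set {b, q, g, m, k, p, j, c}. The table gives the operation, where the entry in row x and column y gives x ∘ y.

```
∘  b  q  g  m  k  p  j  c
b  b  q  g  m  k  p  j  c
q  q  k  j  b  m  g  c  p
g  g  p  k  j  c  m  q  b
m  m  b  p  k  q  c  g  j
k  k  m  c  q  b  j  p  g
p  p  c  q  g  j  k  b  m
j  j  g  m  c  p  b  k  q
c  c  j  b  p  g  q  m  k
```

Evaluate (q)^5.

q^1 = q
q^2 = q ∘ q = k
q^3 = k ∘ q = m
q^4 = m ∘ q = b
q^5 = b ∘ q = q

q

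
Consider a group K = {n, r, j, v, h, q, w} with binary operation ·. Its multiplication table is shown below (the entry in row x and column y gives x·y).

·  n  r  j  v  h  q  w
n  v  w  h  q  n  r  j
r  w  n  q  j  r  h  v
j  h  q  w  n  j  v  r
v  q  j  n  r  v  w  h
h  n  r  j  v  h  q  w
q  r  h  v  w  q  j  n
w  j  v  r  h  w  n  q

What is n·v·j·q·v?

h

n·v = q
q·j = v
v·q = w
w·v = h
(Structurally, K here is isomorphic to the cyclic group Z_7.)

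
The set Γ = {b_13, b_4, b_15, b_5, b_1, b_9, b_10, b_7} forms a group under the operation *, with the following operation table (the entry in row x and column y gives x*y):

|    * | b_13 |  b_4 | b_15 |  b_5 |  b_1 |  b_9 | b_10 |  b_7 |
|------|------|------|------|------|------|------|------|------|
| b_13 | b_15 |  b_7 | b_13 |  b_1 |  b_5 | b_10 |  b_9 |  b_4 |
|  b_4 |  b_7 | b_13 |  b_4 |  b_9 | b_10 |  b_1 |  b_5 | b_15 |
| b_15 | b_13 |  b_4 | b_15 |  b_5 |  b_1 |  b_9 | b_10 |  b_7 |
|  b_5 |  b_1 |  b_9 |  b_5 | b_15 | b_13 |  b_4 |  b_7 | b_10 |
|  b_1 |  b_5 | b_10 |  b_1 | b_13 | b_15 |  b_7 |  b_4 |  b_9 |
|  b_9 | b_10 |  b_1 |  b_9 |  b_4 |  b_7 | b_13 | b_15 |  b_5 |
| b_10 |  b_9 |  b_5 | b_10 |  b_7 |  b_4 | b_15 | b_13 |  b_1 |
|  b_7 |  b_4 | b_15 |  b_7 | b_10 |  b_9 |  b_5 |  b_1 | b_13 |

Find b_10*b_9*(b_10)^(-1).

The identity is b_15. In row b_10, the entry b_15 sits in column b_9, so b_10^(-1) = b_9.
b_10*b_9 = b_15
b_15*b_9 = b_9

b_9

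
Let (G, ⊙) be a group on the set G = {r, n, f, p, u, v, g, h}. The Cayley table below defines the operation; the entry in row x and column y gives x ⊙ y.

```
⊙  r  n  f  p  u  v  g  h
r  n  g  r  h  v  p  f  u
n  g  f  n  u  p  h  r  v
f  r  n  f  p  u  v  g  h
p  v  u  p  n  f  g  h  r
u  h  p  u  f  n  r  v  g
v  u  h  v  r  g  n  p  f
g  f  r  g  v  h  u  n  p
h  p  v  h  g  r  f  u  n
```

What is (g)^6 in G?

n

g^1 = g
g^2 = g ⊙ g = n
g^3 = n ⊙ g = r
g^4 = r ⊙ g = f
g^5 = f ⊙ g = g
g^6 = g ⊙ g = n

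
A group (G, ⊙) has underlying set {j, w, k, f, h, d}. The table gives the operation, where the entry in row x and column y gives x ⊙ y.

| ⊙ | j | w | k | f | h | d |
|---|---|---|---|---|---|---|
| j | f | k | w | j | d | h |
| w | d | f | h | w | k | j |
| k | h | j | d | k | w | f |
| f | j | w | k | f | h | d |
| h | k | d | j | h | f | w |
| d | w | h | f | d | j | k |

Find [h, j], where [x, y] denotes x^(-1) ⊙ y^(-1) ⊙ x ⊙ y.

d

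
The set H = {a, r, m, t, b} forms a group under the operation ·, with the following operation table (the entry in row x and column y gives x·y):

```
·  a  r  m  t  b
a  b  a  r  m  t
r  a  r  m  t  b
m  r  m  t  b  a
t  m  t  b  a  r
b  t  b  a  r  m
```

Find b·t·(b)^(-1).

The identity is r. In row b, the entry r sits in column t, so b^(-1) = t.
b·t = r
r·t = t

t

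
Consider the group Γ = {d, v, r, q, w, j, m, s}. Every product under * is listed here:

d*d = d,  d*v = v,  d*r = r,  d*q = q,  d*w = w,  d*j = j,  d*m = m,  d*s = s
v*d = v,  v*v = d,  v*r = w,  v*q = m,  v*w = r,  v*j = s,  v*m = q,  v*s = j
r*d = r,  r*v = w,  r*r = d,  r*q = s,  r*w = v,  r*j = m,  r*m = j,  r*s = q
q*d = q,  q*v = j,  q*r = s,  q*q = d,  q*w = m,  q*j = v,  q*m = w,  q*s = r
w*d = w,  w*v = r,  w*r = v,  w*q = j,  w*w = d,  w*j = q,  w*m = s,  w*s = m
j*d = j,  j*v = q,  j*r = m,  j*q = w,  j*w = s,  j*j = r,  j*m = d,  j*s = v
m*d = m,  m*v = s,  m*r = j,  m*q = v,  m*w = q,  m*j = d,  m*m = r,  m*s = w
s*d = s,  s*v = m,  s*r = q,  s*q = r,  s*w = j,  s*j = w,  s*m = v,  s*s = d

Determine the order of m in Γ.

4

The identity element is d (its row matches the header).
m^1 = m
m^2 = m*m = r
m^3 = r*m = j
m^4 = j*m = d
The first power of m equal to the identity is m^4, so ord(m) = 4.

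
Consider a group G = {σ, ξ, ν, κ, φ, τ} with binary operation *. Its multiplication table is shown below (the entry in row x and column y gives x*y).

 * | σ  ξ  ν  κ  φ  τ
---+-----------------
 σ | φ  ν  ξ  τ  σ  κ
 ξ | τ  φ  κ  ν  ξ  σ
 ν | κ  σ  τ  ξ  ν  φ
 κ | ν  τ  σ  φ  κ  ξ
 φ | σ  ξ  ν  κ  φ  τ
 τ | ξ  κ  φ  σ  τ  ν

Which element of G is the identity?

The identity e satisfies e*x = x for all x, so its row in the table reproduces the column headers.
Row φ reads: σ, ξ, ν, κ, φ, τ — exactly the header order. So φ is the identity.

φ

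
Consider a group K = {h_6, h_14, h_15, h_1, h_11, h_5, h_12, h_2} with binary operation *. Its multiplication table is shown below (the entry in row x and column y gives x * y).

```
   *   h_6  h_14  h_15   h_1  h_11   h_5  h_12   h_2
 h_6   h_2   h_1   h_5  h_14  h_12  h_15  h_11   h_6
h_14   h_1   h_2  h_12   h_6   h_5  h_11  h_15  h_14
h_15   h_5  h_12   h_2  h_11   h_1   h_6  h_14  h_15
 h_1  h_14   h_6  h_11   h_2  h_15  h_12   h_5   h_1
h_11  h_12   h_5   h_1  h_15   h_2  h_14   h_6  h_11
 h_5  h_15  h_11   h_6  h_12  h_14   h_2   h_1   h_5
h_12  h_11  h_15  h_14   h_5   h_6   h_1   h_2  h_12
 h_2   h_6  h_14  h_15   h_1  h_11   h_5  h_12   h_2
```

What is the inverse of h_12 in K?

h_12

First locate the identity: row h_2 matches the header, so h_2 is the identity.
Scan row h_12 for h_2: h_12 * h_12 = h_2. Hence h_12^(-1) = h_12.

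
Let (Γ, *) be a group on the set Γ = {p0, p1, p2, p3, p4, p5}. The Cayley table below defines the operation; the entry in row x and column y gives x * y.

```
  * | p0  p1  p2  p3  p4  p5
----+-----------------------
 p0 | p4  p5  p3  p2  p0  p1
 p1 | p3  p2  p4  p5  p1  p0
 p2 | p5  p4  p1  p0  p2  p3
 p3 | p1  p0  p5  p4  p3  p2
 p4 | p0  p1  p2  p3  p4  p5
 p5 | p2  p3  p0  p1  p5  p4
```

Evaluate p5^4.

p4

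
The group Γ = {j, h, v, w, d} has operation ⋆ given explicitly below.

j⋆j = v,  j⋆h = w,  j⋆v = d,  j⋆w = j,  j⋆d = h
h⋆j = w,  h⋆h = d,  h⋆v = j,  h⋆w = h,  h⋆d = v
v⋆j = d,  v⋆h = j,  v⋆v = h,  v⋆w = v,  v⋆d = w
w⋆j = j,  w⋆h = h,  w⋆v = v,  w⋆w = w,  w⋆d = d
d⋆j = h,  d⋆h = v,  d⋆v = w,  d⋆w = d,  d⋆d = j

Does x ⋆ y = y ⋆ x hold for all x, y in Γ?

Yes

Check whether the table is symmetric across its main diagonal.
Every entry (row x, col y) equals the entry (row y, col x), so Γ is abelian.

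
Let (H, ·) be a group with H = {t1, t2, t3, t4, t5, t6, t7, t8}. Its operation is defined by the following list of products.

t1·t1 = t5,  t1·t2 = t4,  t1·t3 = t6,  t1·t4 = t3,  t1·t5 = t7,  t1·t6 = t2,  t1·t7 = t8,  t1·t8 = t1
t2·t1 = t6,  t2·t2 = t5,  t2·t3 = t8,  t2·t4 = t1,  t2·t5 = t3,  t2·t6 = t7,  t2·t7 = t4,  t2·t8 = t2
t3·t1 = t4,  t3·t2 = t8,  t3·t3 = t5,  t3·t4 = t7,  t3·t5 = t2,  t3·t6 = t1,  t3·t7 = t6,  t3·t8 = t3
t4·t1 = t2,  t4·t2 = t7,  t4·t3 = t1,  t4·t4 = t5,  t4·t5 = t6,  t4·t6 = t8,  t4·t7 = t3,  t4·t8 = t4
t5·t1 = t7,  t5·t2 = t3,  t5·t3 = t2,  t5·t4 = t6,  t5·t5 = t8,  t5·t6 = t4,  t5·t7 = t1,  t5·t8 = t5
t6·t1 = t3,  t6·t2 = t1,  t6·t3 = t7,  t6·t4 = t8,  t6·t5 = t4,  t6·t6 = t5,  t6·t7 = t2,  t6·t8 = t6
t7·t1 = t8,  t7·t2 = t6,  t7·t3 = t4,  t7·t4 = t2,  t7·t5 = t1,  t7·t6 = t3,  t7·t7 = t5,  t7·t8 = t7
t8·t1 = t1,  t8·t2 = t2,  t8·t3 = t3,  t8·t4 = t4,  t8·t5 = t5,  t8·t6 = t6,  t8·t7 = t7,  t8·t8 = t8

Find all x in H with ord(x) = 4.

{t1, t2, t3, t4, t6, t7}

Identity is t8. Compute the order of each non-identity element by repeated multiplication:
  t1: t1 → t5 → t7 → t8  (order 4)
  t2: t2 → t5 → t3 → t8  (order 4)
  t3: t3 → t5 → t2 → t8  (order 4)
  t4: t4 → t5 → t6 → t8  (order 4)
  t5: t5 → t8  (order 2)
  t6: t6 → t5 → t4 → t8  (order 4)
  t7: t7 → t5 → t1 → t8  (order 4)
Elements of order 4: {t1, t2, t3, t4, t6, t7}.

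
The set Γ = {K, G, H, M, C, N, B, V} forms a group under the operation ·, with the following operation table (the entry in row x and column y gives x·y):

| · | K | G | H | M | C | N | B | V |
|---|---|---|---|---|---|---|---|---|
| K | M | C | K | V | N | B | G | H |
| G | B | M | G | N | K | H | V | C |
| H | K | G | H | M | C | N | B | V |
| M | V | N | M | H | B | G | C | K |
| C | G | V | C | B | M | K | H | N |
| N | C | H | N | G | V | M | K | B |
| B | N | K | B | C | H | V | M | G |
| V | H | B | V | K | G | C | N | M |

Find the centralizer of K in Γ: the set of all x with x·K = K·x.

Compare row K with column K entry by entry.
V·K = H = K·V, so V commutes with K.
N·K = C but K·N = B, so N does not.
Collecting the elements that commute with K: C(K) = {H, K, M, V}.

{H, K, M, V}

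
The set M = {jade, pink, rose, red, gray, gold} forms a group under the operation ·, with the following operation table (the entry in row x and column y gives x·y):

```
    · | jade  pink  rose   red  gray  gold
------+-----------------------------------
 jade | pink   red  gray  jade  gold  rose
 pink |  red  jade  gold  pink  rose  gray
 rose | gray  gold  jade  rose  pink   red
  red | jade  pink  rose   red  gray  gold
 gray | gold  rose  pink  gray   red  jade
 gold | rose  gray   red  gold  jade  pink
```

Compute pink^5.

jade

pink^1 = pink
pink^2 = pink·pink = jade
pink^3 = jade·pink = red
pink^4 = red·pink = pink
pink^5 = pink·pink = jade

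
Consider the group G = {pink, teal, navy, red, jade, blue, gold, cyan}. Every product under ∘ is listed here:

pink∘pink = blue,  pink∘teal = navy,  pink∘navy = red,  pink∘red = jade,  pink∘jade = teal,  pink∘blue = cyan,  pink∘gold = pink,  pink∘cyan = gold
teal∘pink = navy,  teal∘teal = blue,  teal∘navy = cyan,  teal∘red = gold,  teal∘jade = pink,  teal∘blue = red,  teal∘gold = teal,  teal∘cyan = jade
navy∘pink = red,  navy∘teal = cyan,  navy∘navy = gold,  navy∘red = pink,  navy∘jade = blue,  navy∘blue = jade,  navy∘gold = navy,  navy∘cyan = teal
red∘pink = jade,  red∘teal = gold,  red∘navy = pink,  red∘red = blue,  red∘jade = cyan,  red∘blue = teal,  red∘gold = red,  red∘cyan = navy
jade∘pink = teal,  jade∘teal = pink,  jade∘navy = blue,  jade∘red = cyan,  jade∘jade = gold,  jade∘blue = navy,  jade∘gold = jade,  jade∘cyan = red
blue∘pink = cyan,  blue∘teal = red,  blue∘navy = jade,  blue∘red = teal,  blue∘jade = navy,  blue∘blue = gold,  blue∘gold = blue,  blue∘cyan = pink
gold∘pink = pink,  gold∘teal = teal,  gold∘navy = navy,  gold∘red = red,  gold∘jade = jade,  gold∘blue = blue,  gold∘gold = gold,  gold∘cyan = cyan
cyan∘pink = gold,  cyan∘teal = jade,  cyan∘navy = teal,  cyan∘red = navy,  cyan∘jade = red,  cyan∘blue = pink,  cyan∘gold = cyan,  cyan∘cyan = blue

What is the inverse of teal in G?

First locate the identity: row gold matches the header, so gold is the identity.
Scan row teal for gold: teal ∘ red = gold. Hence teal^(-1) = red.

red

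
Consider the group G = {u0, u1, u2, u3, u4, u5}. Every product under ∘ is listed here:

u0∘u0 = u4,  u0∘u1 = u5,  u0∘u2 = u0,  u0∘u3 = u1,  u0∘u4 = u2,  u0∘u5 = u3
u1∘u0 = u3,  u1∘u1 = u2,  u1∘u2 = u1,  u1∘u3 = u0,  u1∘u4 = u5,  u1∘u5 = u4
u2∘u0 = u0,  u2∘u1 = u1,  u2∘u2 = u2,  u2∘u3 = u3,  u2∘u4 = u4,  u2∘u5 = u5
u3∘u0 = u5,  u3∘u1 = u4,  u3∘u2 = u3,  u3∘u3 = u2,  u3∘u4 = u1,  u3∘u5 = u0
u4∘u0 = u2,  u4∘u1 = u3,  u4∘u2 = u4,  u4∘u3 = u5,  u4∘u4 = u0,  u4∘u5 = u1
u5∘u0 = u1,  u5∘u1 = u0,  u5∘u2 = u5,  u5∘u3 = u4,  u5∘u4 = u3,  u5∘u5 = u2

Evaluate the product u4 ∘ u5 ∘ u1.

u2

u4 ∘ u5 = u1
u1 ∘ u1 = u2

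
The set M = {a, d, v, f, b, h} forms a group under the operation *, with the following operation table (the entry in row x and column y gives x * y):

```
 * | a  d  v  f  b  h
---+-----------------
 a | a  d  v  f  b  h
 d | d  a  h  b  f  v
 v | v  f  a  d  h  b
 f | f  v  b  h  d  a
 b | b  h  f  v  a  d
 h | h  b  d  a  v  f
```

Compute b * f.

v

Read row b, column f: b * f = v.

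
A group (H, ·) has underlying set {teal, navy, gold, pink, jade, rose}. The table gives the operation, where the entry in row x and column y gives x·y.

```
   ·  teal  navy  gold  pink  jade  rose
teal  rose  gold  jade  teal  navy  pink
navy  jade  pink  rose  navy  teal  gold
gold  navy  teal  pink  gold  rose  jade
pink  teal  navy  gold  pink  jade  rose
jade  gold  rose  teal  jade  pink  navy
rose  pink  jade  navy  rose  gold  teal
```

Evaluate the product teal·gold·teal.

teal·gold = jade
jade·teal = gold

gold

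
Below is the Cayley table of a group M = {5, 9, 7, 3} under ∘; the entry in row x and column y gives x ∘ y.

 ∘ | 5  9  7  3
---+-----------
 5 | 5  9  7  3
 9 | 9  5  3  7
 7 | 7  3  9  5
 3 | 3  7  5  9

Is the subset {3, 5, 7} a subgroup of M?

7 ∘ 7 = 9, which is not in {3, 5, 7}.
The subset is not closed under ∘, so it is not a subgroup.
(Structurally, M here is isomorphic to the cyclic group Z_4.)

No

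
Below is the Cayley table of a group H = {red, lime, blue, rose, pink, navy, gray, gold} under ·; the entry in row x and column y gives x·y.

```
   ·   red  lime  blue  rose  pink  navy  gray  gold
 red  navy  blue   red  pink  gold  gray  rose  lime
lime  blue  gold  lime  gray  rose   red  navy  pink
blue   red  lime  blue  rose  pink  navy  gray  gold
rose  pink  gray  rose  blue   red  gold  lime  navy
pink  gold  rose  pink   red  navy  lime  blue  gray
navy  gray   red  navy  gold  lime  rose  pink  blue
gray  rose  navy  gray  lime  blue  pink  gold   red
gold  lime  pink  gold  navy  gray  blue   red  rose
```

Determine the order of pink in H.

The identity element is blue (its row matches the header).
pink^1 = pink
pink^2 = pink·pink = navy
pink^3 = navy·pink = lime
pink^4 = lime·pink = rose
pink^5 = rose·pink = red
pink^6 = red·pink = gold
pink^7 = gold·pink = gray
pink^8 = gray·pink = blue
The first power of pink equal to the identity is pink^8, so ord(pink) = 8.

8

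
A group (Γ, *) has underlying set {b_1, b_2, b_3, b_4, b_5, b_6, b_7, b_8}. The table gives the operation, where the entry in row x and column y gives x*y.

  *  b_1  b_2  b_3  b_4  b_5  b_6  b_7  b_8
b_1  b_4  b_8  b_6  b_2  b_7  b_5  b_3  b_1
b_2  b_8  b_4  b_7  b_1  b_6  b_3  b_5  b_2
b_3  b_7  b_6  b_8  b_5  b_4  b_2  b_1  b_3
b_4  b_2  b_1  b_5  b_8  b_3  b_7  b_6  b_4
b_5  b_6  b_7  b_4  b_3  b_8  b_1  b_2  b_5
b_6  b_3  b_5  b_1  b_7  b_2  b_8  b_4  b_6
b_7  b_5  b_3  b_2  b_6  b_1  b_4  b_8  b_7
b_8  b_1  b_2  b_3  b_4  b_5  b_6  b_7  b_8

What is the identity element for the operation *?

b_8

The identity e satisfies e*x = x for all x, so its row in the table reproduces the column headers.
Row b_8 reads: b_1, b_2, b_3, b_4, b_5, b_6, b_7, b_8 — exactly the header order. So b_8 is the identity.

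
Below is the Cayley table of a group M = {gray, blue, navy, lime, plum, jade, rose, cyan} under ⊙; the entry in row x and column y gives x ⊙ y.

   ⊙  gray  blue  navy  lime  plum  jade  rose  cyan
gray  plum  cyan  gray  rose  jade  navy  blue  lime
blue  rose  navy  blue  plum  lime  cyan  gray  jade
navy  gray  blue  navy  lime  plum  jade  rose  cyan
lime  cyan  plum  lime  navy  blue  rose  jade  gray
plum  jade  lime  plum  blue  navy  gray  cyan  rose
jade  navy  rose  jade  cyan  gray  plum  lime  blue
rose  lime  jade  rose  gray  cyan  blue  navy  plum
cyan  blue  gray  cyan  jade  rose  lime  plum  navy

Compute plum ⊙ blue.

lime

Read row plum, column blue: plum ⊙ blue = lime.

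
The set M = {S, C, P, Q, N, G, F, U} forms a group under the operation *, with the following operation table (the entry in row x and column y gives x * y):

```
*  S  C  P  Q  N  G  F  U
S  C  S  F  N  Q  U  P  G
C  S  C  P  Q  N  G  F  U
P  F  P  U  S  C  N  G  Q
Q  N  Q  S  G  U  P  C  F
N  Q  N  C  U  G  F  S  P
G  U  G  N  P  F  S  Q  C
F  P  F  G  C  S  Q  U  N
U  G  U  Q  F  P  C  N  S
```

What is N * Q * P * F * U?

N * Q = U
U * P = Q
Q * F = C
C * U = U

U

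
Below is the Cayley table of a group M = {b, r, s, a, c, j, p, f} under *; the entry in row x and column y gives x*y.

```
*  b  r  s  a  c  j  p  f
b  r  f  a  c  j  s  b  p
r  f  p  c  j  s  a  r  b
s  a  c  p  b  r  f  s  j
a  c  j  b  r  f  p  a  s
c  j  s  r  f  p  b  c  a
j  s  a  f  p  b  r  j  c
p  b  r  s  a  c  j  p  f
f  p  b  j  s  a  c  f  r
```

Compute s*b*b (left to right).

s*b = a
a*b = c

c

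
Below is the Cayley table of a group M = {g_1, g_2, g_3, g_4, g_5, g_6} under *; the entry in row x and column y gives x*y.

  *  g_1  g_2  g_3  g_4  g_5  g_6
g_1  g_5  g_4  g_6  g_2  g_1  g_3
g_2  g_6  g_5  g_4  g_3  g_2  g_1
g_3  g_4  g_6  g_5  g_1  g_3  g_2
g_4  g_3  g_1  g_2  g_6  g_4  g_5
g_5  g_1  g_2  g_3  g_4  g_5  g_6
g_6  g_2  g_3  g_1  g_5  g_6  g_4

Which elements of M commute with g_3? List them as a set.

{g_3, g_5}

Compare row g_3 with column g_3 entry by entry.
g_1*g_3 = g_6 but g_3*g_1 = g_4, so g_1 does not.
Collecting the elements that commute with g_3: C(g_3) = {g_3, g_5}.
(Structurally, M here is isomorphic to the symmetric group S_3.)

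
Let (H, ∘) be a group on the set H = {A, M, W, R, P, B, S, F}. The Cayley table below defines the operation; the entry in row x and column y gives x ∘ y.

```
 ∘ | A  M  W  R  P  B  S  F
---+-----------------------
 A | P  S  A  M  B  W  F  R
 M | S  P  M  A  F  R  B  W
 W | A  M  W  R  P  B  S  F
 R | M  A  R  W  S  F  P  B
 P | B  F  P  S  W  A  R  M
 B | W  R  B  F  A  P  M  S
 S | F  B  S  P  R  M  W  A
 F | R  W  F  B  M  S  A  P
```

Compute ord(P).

The identity element is W (its row matches the header).
P^1 = P
P^2 = P ∘ P = W
The first power of P equal to the identity is P^2, so ord(P) = 2.

2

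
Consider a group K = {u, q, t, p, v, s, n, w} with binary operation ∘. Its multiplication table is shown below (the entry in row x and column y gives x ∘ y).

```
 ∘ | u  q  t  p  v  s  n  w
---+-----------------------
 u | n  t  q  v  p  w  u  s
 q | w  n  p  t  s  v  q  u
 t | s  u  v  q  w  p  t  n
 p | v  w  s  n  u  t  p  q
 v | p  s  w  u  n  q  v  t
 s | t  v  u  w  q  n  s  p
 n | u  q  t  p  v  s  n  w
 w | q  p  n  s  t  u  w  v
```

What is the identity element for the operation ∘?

The identity e satisfies e ∘ x = x for all x, so its row in the table reproduces the column headers.
Row n reads: u, q, t, p, v, s, n, w — exactly the header order. So n is the identity.

n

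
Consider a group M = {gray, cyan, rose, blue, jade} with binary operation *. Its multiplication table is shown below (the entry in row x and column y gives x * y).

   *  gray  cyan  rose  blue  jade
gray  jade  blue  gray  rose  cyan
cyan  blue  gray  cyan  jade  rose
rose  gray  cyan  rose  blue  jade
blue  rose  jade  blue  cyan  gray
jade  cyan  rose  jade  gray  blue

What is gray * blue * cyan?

gray * blue = rose
rose * cyan = cyan

cyan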